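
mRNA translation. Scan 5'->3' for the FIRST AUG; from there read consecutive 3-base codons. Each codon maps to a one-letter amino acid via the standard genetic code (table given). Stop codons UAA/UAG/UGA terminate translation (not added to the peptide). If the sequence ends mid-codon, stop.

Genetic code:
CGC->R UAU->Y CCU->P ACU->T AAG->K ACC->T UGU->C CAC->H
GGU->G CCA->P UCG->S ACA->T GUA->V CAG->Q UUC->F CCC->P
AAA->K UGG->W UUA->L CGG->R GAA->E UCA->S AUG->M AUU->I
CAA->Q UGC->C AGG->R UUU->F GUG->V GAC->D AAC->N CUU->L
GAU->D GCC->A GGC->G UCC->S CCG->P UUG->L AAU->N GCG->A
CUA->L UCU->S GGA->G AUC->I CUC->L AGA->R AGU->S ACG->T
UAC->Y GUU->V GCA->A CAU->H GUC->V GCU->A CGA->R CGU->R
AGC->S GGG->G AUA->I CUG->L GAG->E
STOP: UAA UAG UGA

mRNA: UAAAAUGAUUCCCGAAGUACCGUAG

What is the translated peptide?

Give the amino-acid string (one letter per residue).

start AUG at pos 4
pos 4: AUG -> M; peptide=M
pos 7: AUU -> I; peptide=MI
pos 10: CCC -> P; peptide=MIP
pos 13: GAA -> E; peptide=MIPE
pos 16: GUA -> V; peptide=MIPEV
pos 19: CCG -> P; peptide=MIPEVP
pos 22: UAG -> STOP

Answer: MIPEVP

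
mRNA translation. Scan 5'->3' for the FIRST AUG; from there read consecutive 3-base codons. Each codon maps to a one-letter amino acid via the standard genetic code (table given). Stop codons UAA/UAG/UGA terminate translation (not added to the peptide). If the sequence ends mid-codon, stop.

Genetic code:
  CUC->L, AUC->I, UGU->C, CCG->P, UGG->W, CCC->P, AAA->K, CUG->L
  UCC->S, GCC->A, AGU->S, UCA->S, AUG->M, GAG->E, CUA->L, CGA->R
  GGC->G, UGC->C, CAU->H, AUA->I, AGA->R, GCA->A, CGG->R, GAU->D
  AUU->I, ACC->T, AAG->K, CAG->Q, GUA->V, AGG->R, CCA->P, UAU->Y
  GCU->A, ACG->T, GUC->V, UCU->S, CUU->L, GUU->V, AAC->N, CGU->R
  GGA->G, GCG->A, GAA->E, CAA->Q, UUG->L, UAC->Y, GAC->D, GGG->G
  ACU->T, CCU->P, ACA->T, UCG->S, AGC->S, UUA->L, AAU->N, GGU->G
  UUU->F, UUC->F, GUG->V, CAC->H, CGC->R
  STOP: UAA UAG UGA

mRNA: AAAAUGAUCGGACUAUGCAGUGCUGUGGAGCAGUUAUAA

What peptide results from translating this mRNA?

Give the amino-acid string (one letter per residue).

start AUG at pos 3
pos 3: AUG -> M; peptide=M
pos 6: AUC -> I; peptide=MI
pos 9: GGA -> G; peptide=MIG
pos 12: CUA -> L; peptide=MIGL
pos 15: UGC -> C; peptide=MIGLC
pos 18: AGU -> S; peptide=MIGLCS
pos 21: GCU -> A; peptide=MIGLCSA
pos 24: GUG -> V; peptide=MIGLCSAV
pos 27: GAG -> E; peptide=MIGLCSAVE
pos 30: CAG -> Q; peptide=MIGLCSAVEQ
pos 33: UUA -> L; peptide=MIGLCSAVEQL
pos 36: UAA -> STOP

Answer: MIGLCSAVEQL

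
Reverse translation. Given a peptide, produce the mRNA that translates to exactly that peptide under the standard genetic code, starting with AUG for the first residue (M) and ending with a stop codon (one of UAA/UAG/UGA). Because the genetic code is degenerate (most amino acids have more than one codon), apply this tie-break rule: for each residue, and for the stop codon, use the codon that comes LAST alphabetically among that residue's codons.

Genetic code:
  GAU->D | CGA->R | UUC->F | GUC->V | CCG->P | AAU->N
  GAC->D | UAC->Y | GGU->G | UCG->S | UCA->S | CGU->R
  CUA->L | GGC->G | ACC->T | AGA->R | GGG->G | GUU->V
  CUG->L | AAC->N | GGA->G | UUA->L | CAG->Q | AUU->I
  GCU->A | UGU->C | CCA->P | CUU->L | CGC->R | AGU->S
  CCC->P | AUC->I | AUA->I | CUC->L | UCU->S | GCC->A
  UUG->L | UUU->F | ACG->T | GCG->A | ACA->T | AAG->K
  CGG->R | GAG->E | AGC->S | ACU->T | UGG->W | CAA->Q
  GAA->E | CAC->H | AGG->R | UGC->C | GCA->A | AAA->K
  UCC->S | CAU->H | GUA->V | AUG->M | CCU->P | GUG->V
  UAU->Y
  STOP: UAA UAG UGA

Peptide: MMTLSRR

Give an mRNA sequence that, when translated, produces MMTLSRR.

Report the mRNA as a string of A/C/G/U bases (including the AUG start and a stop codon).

Answer: mRNA: AUGAUGACUUUGUCUCGUCGUUGA

Derivation:
residue 1: M -> AUG (start codon)
residue 2: M -> AUG (only codon)
residue 3: T codons sorted = ACA,ACC,ACG,ACU -> pick last = ACU
residue 4: L codons sorted = CUA,CUC,CUG,CUU,UUA,UUG -> pick last = UUG
residue 5: S codons sorted = AGC,AGU,UCA,UCC,UCG,UCU -> pick last = UCU
residue 6: R codons sorted = AGA,AGG,CGA,CGC,CGG,CGU -> pick last = CGU
residue 7: R codons sorted = AGA,AGG,CGA,CGC,CGG,CGU -> pick last = CGU
terminator: stop codons sorted = UAA,UAG,UGA -> pick last = UGA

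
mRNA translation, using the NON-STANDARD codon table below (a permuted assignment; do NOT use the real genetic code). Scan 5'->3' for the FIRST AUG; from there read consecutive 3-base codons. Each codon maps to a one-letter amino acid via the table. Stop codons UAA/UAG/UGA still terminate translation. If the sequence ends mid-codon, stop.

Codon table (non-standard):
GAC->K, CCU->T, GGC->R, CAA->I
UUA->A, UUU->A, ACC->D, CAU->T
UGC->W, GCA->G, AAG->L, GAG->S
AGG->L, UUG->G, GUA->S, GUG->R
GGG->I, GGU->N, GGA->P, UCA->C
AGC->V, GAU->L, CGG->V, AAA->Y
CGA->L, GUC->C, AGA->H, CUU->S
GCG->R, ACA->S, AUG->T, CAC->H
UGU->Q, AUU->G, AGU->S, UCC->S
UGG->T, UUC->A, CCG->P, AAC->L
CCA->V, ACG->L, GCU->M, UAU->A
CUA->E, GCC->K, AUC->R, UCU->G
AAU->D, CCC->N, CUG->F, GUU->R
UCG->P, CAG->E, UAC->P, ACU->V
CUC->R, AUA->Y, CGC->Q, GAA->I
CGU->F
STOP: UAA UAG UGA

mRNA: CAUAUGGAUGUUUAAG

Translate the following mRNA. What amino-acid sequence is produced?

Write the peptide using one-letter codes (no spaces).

Answer: TLR

Derivation:
start AUG at pos 3
pos 3: AUG -> T; peptide=T
pos 6: GAU -> L; peptide=TL
pos 9: GUU -> R; peptide=TLR
pos 12: UAA -> STOP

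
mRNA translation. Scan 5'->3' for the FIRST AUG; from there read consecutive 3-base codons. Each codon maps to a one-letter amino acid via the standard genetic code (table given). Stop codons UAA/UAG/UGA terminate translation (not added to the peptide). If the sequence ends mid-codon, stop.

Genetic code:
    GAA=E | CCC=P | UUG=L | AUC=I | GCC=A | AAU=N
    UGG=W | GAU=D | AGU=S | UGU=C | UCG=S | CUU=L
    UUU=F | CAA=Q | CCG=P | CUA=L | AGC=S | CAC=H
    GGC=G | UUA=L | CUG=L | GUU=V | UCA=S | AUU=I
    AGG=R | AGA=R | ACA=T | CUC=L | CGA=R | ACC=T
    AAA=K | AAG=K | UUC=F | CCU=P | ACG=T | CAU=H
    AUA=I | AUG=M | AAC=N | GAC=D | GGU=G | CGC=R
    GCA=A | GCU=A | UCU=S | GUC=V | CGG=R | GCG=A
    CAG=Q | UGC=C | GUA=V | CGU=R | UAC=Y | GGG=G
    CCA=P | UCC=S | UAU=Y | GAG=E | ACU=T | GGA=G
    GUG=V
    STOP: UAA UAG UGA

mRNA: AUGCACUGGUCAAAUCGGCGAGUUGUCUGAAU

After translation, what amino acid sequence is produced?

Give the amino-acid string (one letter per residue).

Answer: MHWSNRRVV

Derivation:
start AUG at pos 0
pos 0: AUG -> M; peptide=M
pos 3: CAC -> H; peptide=MH
pos 6: UGG -> W; peptide=MHW
pos 9: UCA -> S; peptide=MHWS
pos 12: AAU -> N; peptide=MHWSN
pos 15: CGG -> R; peptide=MHWSNR
pos 18: CGA -> R; peptide=MHWSNRR
pos 21: GUU -> V; peptide=MHWSNRRV
pos 24: GUC -> V; peptide=MHWSNRRVV
pos 27: UGA -> STOP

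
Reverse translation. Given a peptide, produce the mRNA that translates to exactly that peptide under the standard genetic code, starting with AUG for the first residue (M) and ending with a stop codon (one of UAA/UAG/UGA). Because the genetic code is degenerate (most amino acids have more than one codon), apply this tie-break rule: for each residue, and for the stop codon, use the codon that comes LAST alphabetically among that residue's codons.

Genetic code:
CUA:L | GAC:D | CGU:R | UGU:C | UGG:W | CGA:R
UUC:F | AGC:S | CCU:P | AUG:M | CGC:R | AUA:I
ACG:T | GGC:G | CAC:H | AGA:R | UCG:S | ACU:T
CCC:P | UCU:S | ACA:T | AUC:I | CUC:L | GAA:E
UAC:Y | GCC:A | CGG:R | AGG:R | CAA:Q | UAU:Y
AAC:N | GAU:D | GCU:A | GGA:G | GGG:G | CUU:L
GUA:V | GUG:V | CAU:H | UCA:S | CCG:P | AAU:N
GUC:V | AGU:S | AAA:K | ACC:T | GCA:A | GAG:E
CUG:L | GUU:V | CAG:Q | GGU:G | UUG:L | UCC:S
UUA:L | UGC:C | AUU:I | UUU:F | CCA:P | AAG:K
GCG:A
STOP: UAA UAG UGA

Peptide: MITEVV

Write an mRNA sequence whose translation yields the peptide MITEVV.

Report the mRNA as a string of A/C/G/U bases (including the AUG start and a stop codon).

Answer: mRNA: AUGAUUACUGAGGUUGUUUGA

Derivation:
residue 1: M -> AUG (start codon)
residue 2: I codons sorted = AUA,AUC,AUU -> pick last = AUU
residue 3: T codons sorted = ACA,ACC,ACG,ACU -> pick last = ACU
residue 4: E codons sorted = GAA,GAG -> pick last = GAG
residue 5: V codons sorted = GUA,GUC,GUG,GUU -> pick last = GUU
residue 6: V codons sorted = GUA,GUC,GUG,GUU -> pick last = GUU
terminator: stop codons sorted = UAA,UAG,UGA -> pick last = UGA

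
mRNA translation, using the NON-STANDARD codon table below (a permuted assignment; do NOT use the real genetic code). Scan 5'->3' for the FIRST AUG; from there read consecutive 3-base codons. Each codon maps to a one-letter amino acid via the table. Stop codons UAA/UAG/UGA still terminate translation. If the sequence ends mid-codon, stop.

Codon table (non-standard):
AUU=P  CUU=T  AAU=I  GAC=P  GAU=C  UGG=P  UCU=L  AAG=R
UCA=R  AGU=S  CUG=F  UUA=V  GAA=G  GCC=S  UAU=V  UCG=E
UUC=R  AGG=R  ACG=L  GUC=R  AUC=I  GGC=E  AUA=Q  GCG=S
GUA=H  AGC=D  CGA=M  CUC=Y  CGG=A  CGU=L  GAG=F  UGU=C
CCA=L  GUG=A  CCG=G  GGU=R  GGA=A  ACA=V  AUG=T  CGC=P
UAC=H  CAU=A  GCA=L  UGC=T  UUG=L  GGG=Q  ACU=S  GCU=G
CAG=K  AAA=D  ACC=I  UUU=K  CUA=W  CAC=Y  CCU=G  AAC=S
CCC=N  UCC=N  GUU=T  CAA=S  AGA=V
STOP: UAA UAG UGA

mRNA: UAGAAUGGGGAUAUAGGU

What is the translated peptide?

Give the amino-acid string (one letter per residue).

Answer: TQQ

Derivation:
start AUG at pos 4
pos 4: AUG -> T; peptide=T
pos 7: GGG -> Q; peptide=TQ
pos 10: AUA -> Q; peptide=TQQ
pos 13: UAG -> STOP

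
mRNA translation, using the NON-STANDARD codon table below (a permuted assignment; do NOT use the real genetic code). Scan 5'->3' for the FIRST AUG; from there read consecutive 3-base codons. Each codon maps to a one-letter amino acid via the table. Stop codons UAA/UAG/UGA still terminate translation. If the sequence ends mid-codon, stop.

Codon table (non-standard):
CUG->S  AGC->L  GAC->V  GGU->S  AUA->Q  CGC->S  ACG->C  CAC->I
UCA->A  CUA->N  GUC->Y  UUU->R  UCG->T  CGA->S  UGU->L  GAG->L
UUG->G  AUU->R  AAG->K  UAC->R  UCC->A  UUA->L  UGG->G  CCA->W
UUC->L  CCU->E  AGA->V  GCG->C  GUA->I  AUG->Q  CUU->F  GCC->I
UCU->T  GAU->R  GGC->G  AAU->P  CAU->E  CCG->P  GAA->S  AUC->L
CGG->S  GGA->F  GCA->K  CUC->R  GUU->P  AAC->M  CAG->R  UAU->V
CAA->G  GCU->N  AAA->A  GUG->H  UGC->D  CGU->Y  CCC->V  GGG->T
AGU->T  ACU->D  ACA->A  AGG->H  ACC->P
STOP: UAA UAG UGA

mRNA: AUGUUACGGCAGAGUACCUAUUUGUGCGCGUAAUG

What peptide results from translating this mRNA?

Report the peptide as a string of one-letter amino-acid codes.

Answer: QLSRTPVGDC

Derivation:
start AUG at pos 0
pos 0: AUG -> Q; peptide=Q
pos 3: UUA -> L; peptide=QL
pos 6: CGG -> S; peptide=QLS
pos 9: CAG -> R; peptide=QLSR
pos 12: AGU -> T; peptide=QLSRT
pos 15: ACC -> P; peptide=QLSRTP
pos 18: UAU -> V; peptide=QLSRTPV
pos 21: UUG -> G; peptide=QLSRTPVG
pos 24: UGC -> D; peptide=QLSRTPVGD
pos 27: GCG -> C; peptide=QLSRTPVGDC
pos 30: UAA -> STOP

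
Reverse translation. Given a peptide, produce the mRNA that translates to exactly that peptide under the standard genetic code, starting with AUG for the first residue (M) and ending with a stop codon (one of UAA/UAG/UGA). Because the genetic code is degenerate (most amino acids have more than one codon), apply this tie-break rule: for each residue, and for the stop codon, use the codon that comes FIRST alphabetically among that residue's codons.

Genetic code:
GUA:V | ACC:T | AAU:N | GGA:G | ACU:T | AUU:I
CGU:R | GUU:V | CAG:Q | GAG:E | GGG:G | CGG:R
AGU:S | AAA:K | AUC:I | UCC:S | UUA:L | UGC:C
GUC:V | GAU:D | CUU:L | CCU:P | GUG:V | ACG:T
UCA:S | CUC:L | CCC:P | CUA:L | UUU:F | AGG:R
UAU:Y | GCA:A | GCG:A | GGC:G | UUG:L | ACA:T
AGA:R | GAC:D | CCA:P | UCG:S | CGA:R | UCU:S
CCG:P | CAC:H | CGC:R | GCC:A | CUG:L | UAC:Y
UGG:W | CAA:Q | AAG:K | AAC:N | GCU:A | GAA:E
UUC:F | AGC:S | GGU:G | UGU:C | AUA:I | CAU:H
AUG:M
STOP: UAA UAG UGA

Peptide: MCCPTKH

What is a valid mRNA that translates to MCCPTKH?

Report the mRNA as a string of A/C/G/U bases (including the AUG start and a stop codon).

residue 1: M -> AUG (start codon)
residue 2: C codons sorted = UGC,UGU -> pick first = UGC
residue 3: C codons sorted = UGC,UGU -> pick first = UGC
residue 4: P codons sorted = CCA,CCC,CCG,CCU -> pick first = CCA
residue 5: T codons sorted = ACA,ACC,ACG,ACU -> pick first = ACA
residue 6: K codons sorted = AAA,AAG -> pick first = AAA
residue 7: H codons sorted = CAC,CAU -> pick first = CAC
terminator: stop codons sorted = UAA,UAG,UGA -> pick first = UAA

Answer: mRNA: AUGUGCUGCCCAACAAAACACUAA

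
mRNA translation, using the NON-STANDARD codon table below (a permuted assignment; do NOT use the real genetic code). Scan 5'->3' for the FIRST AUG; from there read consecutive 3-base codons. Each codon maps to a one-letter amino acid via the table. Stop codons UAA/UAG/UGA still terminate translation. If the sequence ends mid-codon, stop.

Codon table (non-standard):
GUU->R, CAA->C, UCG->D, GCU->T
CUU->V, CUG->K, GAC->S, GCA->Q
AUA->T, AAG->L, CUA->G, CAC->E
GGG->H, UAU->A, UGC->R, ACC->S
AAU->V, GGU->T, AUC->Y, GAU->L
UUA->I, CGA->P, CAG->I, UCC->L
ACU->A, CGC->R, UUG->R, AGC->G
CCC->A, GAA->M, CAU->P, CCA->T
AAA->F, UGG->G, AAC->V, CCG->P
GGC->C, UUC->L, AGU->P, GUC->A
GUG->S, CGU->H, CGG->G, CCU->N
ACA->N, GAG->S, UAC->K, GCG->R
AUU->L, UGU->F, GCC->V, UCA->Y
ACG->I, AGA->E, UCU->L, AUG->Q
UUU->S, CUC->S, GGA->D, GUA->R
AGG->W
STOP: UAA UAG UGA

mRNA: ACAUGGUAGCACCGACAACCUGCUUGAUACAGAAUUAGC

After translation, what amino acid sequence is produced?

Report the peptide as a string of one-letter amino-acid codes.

Answer: QRQPNSRRTIV

Derivation:
start AUG at pos 2
pos 2: AUG -> Q; peptide=Q
pos 5: GUA -> R; peptide=QR
pos 8: GCA -> Q; peptide=QRQ
pos 11: CCG -> P; peptide=QRQP
pos 14: ACA -> N; peptide=QRQPN
pos 17: ACC -> S; peptide=QRQPNS
pos 20: UGC -> R; peptide=QRQPNSR
pos 23: UUG -> R; peptide=QRQPNSRR
pos 26: AUA -> T; peptide=QRQPNSRRT
pos 29: CAG -> I; peptide=QRQPNSRRTI
pos 32: AAU -> V; peptide=QRQPNSRRTIV
pos 35: UAG -> STOP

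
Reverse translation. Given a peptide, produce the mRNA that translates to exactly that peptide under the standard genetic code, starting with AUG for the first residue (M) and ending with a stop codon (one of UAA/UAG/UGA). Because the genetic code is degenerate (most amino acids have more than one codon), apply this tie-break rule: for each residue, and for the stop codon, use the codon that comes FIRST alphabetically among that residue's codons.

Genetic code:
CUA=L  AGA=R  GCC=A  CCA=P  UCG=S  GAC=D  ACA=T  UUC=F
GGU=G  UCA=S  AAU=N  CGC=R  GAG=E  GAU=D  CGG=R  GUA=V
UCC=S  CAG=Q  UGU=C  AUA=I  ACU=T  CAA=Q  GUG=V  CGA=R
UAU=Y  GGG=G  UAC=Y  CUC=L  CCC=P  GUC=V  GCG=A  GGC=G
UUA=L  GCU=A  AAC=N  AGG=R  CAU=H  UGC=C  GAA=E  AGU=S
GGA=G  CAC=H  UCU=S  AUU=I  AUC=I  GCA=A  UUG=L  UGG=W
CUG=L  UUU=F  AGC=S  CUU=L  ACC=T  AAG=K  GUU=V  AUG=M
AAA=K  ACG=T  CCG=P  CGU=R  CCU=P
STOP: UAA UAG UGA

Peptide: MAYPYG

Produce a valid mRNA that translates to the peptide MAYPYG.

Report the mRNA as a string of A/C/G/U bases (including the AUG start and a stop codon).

Answer: mRNA: AUGGCAUACCCAUACGGAUAA

Derivation:
residue 1: M -> AUG (start codon)
residue 2: A codons sorted = GCA,GCC,GCG,GCU -> pick first = GCA
residue 3: Y codons sorted = UAC,UAU -> pick first = UAC
residue 4: P codons sorted = CCA,CCC,CCG,CCU -> pick first = CCA
residue 5: Y codons sorted = UAC,UAU -> pick first = UAC
residue 6: G codons sorted = GGA,GGC,GGG,GGU -> pick first = GGA
terminator: stop codons sorted = UAA,UAG,UGA -> pick first = UAA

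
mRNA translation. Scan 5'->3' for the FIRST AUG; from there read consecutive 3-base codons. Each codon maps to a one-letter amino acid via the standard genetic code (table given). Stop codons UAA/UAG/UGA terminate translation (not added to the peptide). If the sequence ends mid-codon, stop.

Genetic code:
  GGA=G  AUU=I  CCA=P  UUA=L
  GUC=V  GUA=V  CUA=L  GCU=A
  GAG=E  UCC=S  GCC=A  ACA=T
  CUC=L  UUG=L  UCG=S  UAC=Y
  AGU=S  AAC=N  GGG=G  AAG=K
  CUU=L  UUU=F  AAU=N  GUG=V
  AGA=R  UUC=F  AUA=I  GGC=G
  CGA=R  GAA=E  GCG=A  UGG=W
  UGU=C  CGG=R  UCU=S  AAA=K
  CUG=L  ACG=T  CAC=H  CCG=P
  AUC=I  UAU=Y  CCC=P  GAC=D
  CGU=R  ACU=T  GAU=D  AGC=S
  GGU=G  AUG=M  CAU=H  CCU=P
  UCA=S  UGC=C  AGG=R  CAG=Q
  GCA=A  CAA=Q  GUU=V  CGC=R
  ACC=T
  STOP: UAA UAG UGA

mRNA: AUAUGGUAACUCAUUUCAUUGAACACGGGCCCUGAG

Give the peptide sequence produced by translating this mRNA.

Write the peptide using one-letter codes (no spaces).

Answer: MVTHFIEHGP

Derivation:
start AUG at pos 2
pos 2: AUG -> M; peptide=M
pos 5: GUA -> V; peptide=MV
pos 8: ACU -> T; peptide=MVT
pos 11: CAU -> H; peptide=MVTH
pos 14: UUC -> F; peptide=MVTHF
pos 17: AUU -> I; peptide=MVTHFI
pos 20: GAA -> E; peptide=MVTHFIE
pos 23: CAC -> H; peptide=MVTHFIEH
pos 26: GGG -> G; peptide=MVTHFIEHG
pos 29: CCC -> P; peptide=MVTHFIEHGP
pos 32: UGA -> STOP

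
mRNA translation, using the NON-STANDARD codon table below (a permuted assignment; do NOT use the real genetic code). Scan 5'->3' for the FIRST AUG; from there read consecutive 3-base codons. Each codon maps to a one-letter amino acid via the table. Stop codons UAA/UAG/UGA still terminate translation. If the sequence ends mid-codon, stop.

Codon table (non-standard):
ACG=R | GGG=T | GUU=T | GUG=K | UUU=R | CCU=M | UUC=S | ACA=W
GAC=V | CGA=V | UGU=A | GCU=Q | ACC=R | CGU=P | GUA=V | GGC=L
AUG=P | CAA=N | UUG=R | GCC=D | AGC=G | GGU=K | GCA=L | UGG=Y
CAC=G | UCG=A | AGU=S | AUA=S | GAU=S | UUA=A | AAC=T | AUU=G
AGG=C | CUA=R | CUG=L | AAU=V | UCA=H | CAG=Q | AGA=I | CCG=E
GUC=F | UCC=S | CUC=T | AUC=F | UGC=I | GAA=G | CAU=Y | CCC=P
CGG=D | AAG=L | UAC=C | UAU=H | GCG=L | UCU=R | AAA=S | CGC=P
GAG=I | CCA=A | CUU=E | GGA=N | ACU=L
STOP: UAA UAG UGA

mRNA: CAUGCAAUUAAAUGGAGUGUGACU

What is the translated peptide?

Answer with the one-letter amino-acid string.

Answer: PNAVNK

Derivation:
start AUG at pos 1
pos 1: AUG -> P; peptide=P
pos 4: CAA -> N; peptide=PN
pos 7: UUA -> A; peptide=PNA
pos 10: AAU -> V; peptide=PNAV
pos 13: GGA -> N; peptide=PNAVN
pos 16: GUG -> K; peptide=PNAVNK
pos 19: UGA -> STOP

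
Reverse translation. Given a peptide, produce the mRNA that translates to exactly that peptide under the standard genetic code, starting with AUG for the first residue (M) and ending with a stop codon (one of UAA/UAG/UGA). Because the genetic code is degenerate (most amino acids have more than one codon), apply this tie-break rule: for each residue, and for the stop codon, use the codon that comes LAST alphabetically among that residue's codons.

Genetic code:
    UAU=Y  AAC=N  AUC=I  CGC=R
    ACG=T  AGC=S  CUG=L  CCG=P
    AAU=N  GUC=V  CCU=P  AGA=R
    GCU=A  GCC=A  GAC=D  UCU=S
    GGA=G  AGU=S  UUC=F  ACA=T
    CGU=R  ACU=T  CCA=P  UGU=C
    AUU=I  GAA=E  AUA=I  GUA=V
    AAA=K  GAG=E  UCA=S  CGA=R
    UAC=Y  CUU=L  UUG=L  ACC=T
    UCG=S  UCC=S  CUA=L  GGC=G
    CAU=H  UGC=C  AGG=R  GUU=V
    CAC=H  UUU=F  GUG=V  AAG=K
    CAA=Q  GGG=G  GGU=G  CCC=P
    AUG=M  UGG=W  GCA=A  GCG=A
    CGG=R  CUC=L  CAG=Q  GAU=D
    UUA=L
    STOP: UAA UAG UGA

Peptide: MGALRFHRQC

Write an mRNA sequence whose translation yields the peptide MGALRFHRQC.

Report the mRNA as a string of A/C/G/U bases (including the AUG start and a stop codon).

residue 1: M -> AUG (start codon)
residue 2: G codons sorted = GGA,GGC,GGG,GGU -> pick last = GGU
residue 3: A codons sorted = GCA,GCC,GCG,GCU -> pick last = GCU
residue 4: L codons sorted = CUA,CUC,CUG,CUU,UUA,UUG -> pick last = UUG
residue 5: R codons sorted = AGA,AGG,CGA,CGC,CGG,CGU -> pick last = CGU
residue 6: F codons sorted = UUC,UUU -> pick last = UUU
residue 7: H codons sorted = CAC,CAU -> pick last = CAU
residue 8: R codons sorted = AGA,AGG,CGA,CGC,CGG,CGU -> pick last = CGU
residue 9: Q codons sorted = CAA,CAG -> pick last = CAG
residue 10: C codons sorted = UGC,UGU -> pick last = UGU
terminator: stop codons sorted = UAA,UAG,UGA -> pick last = UGA

Answer: mRNA: AUGGGUGCUUUGCGUUUUCAUCGUCAGUGUUGA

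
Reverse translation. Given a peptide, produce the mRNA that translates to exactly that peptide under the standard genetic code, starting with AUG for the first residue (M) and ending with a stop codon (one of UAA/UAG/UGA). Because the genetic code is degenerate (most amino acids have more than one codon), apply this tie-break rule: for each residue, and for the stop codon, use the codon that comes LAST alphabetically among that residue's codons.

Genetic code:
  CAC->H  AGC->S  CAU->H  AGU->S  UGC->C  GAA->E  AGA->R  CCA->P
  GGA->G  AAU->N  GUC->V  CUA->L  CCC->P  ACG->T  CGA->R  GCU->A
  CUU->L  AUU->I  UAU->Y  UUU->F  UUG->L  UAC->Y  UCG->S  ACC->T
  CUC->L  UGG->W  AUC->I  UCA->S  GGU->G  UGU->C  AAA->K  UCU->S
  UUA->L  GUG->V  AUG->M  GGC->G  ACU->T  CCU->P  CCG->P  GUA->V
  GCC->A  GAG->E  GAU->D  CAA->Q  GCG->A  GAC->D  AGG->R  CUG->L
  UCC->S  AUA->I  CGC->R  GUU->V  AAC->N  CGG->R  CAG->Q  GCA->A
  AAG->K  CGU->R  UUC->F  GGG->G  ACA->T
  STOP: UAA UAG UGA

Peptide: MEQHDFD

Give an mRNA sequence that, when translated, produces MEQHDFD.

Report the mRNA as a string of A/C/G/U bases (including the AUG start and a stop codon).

residue 1: M -> AUG (start codon)
residue 2: E codons sorted = GAA,GAG -> pick last = GAG
residue 3: Q codons sorted = CAA,CAG -> pick last = CAG
residue 4: H codons sorted = CAC,CAU -> pick last = CAU
residue 5: D codons sorted = GAC,GAU -> pick last = GAU
residue 6: F codons sorted = UUC,UUU -> pick last = UUU
residue 7: D codons sorted = GAC,GAU -> pick last = GAU
terminator: stop codons sorted = UAA,UAG,UGA -> pick last = UGA

Answer: mRNA: AUGGAGCAGCAUGAUUUUGAUUGA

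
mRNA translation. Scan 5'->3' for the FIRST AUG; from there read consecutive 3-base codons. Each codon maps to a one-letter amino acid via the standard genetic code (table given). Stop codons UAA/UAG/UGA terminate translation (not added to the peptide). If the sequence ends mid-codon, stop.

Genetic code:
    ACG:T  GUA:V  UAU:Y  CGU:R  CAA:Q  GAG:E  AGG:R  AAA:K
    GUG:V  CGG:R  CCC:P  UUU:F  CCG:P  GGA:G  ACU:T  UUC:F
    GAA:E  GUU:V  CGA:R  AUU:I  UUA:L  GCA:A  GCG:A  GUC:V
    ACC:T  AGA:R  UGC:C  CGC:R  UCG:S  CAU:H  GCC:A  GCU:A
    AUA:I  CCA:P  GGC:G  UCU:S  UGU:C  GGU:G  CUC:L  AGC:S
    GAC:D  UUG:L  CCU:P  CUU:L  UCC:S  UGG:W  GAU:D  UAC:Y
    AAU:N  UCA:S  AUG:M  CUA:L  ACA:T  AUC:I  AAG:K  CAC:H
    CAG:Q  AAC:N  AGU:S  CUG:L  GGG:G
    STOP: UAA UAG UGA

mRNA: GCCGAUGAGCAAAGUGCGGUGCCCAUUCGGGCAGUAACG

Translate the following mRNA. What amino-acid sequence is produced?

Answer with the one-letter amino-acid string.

Answer: MSKVRCPFGQ

Derivation:
start AUG at pos 4
pos 4: AUG -> M; peptide=M
pos 7: AGC -> S; peptide=MS
pos 10: AAA -> K; peptide=MSK
pos 13: GUG -> V; peptide=MSKV
pos 16: CGG -> R; peptide=MSKVR
pos 19: UGC -> C; peptide=MSKVRC
pos 22: CCA -> P; peptide=MSKVRCP
pos 25: UUC -> F; peptide=MSKVRCPF
pos 28: GGG -> G; peptide=MSKVRCPFG
pos 31: CAG -> Q; peptide=MSKVRCPFGQ
pos 34: UAA -> STOP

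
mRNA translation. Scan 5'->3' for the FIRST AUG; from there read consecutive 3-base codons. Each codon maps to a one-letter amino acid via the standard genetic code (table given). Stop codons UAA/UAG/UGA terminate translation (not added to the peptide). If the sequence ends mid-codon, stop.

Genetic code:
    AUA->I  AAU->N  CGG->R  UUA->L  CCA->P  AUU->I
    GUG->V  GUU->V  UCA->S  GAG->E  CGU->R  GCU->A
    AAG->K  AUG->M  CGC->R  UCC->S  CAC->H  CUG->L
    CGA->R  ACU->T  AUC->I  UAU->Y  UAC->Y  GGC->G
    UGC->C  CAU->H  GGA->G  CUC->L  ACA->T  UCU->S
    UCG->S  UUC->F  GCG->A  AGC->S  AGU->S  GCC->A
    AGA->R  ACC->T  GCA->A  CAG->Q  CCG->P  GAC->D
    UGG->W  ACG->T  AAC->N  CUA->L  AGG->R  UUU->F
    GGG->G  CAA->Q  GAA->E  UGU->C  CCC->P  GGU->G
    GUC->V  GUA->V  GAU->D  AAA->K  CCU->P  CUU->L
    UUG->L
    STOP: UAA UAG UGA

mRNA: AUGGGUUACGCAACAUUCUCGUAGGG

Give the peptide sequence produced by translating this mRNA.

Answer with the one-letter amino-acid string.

Answer: MGYATFS

Derivation:
start AUG at pos 0
pos 0: AUG -> M; peptide=M
pos 3: GGU -> G; peptide=MG
pos 6: UAC -> Y; peptide=MGY
pos 9: GCA -> A; peptide=MGYA
pos 12: ACA -> T; peptide=MGYAT
pos 15: UUC -> F; peptide=MGYATF
pos 18: UCG -> S; peptide=MGYATFS
pos 21: UAG -> STOP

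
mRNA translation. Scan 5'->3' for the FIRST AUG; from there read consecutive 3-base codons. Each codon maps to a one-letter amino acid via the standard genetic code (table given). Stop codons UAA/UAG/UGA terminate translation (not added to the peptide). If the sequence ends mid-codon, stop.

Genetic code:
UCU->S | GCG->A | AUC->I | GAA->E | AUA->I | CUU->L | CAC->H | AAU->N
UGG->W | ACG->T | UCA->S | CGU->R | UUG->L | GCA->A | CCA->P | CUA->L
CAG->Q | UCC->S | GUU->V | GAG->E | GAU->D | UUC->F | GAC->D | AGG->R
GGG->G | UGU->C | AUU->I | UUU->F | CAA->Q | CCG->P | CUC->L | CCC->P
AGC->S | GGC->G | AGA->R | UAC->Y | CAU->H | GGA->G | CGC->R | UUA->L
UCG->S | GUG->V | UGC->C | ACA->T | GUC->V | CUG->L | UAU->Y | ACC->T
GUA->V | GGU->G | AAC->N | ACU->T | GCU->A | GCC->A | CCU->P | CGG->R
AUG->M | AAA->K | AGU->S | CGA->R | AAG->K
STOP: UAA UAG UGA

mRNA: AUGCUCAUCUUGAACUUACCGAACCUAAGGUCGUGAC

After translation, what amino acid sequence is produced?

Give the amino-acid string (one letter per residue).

Answer: MLILNLPNLRS

Derivation:
start AUG at pos 0
pos 0: AUG -> M; peptide=M
pos 3: CUC -> L; peptide=ML
pos 6: AUC -> I; peptide=MLI
pos 9: UUG -> L; peptide=MLIL
pos 12: AAC -> N; peptide=MLILN
pos 15: UUA -> L; peptide=MLILNL
pos 18: CCG -> P; peptide=MLILNLP
pos 21: AAC -> N; peptide=MLILNLPN
pos 24: CUA -> L; peptide=MLILNLPNL
pos 27: AGG -> R; peptide=MLILNLPNLR
pos 30: UCG -> S; peptide=MLILNLPNLRS
pos 33: UGA -> STOP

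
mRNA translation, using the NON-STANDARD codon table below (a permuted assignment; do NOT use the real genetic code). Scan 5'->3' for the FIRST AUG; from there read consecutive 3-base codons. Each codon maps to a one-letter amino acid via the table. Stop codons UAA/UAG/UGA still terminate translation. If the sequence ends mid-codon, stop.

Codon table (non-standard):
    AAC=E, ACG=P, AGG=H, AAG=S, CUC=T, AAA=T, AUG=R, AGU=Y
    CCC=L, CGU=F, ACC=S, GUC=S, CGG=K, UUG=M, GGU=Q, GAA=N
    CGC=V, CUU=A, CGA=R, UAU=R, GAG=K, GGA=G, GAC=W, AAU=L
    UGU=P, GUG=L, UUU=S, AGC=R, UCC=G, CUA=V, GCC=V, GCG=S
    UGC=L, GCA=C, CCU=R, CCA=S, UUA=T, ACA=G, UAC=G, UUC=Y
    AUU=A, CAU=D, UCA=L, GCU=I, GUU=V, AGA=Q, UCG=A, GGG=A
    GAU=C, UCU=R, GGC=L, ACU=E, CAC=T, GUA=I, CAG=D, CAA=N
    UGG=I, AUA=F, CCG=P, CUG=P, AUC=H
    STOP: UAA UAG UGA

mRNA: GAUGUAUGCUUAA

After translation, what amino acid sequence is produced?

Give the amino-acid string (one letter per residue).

Answer: RRI

Derivation:
start AUG at pos 1
pos 1: AUG -> R; peptide=R
pos 4: UAU -> R; peptide=RR
pos 7: GCU -> I; peptide=RRI
pos 10: UAA -> STOP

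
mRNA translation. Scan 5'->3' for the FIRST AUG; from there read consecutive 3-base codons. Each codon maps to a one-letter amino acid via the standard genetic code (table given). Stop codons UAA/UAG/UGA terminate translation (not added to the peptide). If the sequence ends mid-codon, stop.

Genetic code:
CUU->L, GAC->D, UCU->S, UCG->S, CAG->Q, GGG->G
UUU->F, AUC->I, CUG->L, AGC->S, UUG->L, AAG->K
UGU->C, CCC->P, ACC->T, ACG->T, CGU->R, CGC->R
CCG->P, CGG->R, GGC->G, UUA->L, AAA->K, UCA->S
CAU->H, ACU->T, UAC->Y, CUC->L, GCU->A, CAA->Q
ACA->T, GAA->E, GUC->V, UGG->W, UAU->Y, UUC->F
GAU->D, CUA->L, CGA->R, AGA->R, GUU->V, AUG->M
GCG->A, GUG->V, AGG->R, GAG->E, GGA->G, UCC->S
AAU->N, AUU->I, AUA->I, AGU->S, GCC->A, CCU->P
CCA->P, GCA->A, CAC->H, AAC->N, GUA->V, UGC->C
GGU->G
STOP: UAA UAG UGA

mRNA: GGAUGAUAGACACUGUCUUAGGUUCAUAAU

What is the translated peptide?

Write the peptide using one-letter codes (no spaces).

Answer: MIDTVLGS

Derivation:
start AUG at pos 2
pos 2: AUG -> M; peptide=M
pos 5: AUA -> I; peptide=MI
pos 8: GAC -> D; peptide=MID
pos 11: ACU -> T; peptide=MIDT
pos 14: GUC -> V; peptide=MIDTV
pos 17: UUA -> L; peptide=MIDTVL
pos 20: GGU -> G; peptide=MIDTVLG
pos 23: UCA -> S; peptide=MIDTVLGS
pos 26: UAA -> STOP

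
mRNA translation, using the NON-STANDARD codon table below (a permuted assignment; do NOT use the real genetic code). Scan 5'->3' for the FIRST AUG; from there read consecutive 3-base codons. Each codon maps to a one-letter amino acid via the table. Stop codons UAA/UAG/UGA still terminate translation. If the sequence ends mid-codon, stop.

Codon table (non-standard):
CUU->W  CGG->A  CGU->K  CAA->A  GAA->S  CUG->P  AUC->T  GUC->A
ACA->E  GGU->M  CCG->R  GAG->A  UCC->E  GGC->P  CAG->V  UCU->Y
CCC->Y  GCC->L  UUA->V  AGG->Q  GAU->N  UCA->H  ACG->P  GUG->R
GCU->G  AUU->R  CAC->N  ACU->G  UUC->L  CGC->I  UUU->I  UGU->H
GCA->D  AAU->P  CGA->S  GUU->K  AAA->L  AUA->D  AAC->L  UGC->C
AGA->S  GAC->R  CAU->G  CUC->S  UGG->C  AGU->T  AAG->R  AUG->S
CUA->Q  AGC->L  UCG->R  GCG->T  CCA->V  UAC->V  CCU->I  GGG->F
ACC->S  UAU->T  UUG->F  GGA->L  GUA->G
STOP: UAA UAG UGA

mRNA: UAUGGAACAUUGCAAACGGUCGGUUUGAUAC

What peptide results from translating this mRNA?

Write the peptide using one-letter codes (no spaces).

Answer: SSGCLARK

Derivation:
start AUG at pos 1
pos 1: AUG -> S; peptide=S
pos 4: GAA -> S; peptide=SS
pos 7: CAU -> G; peptide=SSG
pos 10: UGC -> C; peptide=SSGC
pos 13: AAA -> L; peptide=SSGCL
pos 16: CGG -> A; peptide=SSGCLA
pos 19: UCG -> R; peptide=SSGCLAR
pos 22: GUU -> K; peptide=SSGCLARK
pos 25: UGA -> STOP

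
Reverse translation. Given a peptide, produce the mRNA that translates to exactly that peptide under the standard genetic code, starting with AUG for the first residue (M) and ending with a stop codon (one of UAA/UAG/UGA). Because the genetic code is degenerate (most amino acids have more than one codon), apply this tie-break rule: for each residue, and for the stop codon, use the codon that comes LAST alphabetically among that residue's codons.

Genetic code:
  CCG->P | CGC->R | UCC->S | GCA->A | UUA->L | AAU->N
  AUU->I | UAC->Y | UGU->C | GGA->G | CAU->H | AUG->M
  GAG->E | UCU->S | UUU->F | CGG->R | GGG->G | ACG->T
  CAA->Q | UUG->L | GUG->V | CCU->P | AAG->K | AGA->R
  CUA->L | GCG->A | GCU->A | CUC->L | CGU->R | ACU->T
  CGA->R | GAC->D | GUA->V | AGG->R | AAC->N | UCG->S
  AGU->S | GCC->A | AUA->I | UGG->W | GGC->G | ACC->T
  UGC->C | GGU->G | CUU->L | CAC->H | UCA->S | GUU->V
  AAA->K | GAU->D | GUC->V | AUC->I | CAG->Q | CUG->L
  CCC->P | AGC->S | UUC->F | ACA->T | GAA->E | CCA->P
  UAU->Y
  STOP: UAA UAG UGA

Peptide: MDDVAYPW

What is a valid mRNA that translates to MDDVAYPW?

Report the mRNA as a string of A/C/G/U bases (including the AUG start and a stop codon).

residue 1: M -> AUG (start codon)
residue 2: D codons sorted = GAC,GAU -> pick last = GAU
residue 3: D codons sorted = GAC,GAU -> pick last = GAU
residue 4: V codons sorted = GUA,GUC,GUG,GUU -> pick last = GUU
residue 5: A codons sorted = GCA,GCC,GCG,GCU -> pick last = GCU
residue 6: Y codons sorted = UAC,UAU -> pick last = UAU
residue 7: P codons sorted = CCA,CCC,CCG,CCU -> pick last = CCU
residue 8: W -> UGG (only codon)
terminator: stop codons sorted = UAA,UAG,UGA -> pick last = UGA

Answer: mRNA: AUGGAUGAUGUUGCUUAUCCUUGGUGA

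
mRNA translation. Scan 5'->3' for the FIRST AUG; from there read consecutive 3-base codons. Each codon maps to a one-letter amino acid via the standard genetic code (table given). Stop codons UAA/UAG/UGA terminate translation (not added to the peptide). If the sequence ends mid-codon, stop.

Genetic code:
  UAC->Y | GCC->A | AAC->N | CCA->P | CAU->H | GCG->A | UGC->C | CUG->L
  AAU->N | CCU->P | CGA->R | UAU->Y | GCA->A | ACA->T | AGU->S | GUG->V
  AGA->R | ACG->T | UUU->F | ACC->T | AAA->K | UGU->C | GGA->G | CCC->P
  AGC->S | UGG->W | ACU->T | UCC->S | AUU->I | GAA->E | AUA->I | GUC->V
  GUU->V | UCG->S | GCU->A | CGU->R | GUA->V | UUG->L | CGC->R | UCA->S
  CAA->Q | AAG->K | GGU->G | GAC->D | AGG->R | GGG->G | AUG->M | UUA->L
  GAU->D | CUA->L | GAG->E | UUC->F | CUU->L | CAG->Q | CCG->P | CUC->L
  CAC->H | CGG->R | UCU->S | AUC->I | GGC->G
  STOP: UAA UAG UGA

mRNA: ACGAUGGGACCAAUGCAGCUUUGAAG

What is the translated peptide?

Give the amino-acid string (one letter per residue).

Answer: MGPMQL

Derivation:
start AUG at pos 3
pos 3: AUG -> M; peptide=M
pos 6: GGA -> G; peptide=MG
pos 9: CCA -> P; peptide=MGP
pos 12: AUG -> M; peptide=MGPM
pos 15: CAG -> Q; peptide=MGPMQ
pos 18: CUU -> L; peptide=MGPMQL
pos 21: UGA -> STOP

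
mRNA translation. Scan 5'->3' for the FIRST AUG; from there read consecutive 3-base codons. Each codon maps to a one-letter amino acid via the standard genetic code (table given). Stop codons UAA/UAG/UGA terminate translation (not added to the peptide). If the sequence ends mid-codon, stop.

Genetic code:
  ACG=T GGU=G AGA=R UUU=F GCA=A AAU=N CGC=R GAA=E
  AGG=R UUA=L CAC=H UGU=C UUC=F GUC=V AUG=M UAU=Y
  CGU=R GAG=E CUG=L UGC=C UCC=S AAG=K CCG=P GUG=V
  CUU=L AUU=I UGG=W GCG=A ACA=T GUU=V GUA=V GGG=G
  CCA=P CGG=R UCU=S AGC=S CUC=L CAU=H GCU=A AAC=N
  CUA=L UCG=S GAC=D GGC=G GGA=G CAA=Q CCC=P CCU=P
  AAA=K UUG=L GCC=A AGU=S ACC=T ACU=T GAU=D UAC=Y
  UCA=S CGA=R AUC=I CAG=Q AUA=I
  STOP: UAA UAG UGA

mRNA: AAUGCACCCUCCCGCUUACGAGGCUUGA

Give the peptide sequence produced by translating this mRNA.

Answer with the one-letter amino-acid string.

start AUG at pos 1
pos 1: AUG -> M; peptide=M
pos 4: CAC -> H; peptide=MH
pos 7: CCU -> P; peptide=MHP
pos 10: CCC -> P; peptide=MHPP
pos 13: GCU -> A; peptide=MHPPA
pos 16: UAC -> Y; peptide=MHPPAY
pos 19: GAG -> E; peptide=MHPPAYE
pos 22: GCU -> A; peptide=MHPPAYEA
pos 25: UGA -> STOP

Answer: MHPPAYEA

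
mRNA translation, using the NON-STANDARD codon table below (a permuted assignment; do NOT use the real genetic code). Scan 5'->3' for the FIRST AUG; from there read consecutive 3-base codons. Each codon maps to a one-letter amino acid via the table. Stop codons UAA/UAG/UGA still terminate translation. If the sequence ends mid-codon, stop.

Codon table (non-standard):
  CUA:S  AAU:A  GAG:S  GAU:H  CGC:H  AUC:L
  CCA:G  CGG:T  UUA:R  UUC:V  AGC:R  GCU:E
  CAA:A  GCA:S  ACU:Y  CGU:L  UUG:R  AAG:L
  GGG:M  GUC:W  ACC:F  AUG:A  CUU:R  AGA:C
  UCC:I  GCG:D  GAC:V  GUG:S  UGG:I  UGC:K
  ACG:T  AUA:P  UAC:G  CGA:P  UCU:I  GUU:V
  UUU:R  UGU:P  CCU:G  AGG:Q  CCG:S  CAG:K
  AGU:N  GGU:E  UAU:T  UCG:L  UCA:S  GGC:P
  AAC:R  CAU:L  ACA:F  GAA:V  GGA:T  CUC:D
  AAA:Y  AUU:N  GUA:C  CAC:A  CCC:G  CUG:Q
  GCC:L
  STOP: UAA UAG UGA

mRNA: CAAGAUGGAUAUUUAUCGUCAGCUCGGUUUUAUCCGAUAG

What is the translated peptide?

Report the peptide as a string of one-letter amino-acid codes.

Answer: AHNTLKDERLP

Derivation:
start AUG at pos 4
pos 4: AUG -> A; peptide=A
pos 7: GAU -> H; peptide=AH
pos 10: AUU -> N; peptide=AHN
pos 13: UAU -> T; peptide=AHNT
pos 16: CGU -> L; peptide=AHNTL
pos 19: CAG -> K; peptide=AHNTLK
pos 22: CUC -> D; peptide=AHNTLKD
pos 25: GGU -> E; peptide=AHNTLKDE
pos 28: UUU -> R; peptide=AHNTLKDER
pos 31: AUC -> L; peptide=AHNTLKDERL
pos 34: CGA -> P; peptide=AHNTLKDERLP
pos 37: UAG -> STOP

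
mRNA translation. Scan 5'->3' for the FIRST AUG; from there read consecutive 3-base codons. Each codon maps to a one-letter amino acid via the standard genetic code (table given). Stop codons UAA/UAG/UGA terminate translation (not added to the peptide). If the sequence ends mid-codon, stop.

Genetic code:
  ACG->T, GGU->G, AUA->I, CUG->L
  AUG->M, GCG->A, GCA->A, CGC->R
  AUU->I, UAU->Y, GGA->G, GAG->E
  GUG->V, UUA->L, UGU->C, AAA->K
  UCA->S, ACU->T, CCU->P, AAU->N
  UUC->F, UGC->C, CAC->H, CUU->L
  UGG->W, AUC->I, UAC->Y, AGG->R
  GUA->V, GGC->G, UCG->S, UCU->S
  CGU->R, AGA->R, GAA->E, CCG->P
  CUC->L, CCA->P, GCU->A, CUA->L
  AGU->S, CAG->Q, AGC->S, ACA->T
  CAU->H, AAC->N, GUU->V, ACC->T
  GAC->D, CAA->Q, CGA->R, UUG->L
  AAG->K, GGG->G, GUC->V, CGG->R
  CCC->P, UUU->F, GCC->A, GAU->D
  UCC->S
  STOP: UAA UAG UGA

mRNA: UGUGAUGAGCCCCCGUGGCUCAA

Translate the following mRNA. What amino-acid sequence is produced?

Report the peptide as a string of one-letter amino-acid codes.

Answer: MSPRGS

Derivation:
start AUG at pos 4
pos 4: AUG -> M; peptide=M
pos 7: AGC -> S; peptide=MS
pos 10: CCC -> P; peptide=MSP
pos 13: CGU -> R; peptide=MSPR
pos 16: GGC -> G; peptide=MSPRG
pos 19: UCA -> S; peptide=MSPRGS
pos 22: only 1 nt remain (<3), stop (end of mRNA)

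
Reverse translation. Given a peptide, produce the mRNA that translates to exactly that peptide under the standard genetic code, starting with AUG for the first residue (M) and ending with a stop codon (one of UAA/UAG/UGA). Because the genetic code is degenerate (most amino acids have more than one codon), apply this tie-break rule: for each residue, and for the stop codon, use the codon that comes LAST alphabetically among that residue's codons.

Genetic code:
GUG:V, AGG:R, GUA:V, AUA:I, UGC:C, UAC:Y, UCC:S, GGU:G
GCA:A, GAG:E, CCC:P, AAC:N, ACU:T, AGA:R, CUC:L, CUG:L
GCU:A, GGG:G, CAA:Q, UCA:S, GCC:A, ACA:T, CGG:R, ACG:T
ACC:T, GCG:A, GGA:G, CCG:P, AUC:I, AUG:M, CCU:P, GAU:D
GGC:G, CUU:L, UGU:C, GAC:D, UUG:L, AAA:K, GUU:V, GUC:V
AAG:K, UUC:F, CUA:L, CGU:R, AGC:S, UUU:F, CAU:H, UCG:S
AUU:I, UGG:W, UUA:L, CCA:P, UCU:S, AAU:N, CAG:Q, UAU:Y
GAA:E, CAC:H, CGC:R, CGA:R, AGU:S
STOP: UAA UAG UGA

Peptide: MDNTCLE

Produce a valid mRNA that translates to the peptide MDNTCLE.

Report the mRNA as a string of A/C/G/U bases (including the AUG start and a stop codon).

residue 1: M -> AUG (start codon)
residue 2: D codons sorted = GAC,GAU -> pick last = GAU
residue 3: N codons sorted = AAC,AAU -> pick last = AAU
residue 4: T codons sorted = ACA,ACC,ACG,ACU -> pick last = ACU
residue 5: C codons sorted = UGC,UGU -> pick last = UGU
residue 6: L codons sorted = CUA,CUC,CUG,CUU,UUA,UUG -> pick last = UUG
residue 7: E codons sorted = GAA,GAG -> pick last = GAG
terminator: stop codons sorted = UAA,UAG,UGA -> pick last = UGA

Answer: mRNA: AUGGAUAAUACUUGUUUGGAGUGA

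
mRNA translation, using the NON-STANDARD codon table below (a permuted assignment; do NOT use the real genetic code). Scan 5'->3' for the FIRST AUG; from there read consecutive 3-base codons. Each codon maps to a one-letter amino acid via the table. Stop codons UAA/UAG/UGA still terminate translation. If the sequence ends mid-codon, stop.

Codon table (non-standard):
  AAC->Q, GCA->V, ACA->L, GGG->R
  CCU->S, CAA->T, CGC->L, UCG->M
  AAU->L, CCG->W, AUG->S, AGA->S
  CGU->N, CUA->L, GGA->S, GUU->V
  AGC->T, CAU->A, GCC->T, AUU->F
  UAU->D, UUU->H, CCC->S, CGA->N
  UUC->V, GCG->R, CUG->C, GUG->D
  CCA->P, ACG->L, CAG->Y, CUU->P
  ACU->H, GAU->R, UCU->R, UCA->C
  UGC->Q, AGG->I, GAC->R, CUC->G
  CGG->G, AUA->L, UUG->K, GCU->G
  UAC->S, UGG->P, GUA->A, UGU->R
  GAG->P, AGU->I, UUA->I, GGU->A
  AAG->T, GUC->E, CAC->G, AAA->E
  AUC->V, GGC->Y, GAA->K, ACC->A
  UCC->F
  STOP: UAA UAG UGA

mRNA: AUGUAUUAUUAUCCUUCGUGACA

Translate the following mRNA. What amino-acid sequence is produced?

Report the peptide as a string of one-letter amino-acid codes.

Answer: SDDDSM

Derivation:
start AUG at pos 0
pos 0: AUG -> S; peptide=S
pos 3: UAU -> D; peptide=SD
pos 6: UAU -> D; peptide=SDD
pos 9: UAU -> D; peptide=SDDD
pos 12: CCU -> S; peptide=SDDDS
pos 15: UCG -> M; peptide=SDDDSM
pos 18: UGA -> STOP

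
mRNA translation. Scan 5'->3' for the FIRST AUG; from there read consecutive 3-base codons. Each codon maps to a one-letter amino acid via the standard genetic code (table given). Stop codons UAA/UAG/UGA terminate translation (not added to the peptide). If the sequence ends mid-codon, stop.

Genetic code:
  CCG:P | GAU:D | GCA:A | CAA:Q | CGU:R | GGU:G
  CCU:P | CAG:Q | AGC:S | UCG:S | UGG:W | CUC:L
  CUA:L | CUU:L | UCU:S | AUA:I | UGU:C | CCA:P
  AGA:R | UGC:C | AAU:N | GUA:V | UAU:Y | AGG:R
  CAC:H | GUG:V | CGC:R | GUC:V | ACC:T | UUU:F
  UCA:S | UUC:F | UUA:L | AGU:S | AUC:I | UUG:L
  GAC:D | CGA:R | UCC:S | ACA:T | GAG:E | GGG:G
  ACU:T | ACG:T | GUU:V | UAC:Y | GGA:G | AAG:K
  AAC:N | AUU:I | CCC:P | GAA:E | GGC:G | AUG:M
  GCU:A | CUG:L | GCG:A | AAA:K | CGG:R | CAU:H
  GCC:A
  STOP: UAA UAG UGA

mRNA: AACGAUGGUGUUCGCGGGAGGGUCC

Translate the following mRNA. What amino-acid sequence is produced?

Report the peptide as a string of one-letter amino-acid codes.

start AUG at pos 4
pos 4: AUG -> M; peptide=M
pos 7: GUG -> V; peptide=MV
pos 10: UUC -> F; peptide=MVF
pos 13: GCG -> A; peptide=MVFA
pos 16: GGA -> G; peptide=MVFAG
pos 19: GGG -> G; peptide=MVFAGG
pos 22: UCC -> S; peptide=MVFAGGS
pos 25: only 0 nt remain (<3), stop (end of mRNA)

Answer: MVFAGGS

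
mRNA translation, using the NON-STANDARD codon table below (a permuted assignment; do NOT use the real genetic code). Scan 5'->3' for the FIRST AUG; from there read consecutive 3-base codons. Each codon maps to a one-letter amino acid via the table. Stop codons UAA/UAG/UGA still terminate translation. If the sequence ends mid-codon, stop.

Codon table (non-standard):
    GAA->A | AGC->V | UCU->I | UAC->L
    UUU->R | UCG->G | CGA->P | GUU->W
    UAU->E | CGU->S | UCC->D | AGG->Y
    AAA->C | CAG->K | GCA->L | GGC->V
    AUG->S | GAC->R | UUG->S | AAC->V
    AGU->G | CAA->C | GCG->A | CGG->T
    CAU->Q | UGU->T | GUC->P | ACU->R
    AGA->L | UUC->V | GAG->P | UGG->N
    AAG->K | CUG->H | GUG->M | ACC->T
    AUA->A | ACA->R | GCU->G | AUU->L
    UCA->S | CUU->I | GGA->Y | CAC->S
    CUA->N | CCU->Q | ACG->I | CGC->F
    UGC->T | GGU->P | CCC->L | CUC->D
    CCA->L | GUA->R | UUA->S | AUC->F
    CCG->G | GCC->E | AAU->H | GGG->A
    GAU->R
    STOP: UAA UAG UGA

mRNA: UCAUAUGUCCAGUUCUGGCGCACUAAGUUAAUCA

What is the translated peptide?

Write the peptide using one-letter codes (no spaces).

start AUG at pos 4
pos 4: AUG -> S; peptide=S
pos 7: UCC -> D; peptide=SD
pos 10: AGU -> G; peptide=SDG
pos 13: UCU -> I; peptide=SDGI
pos 16: GGC -> V; peptide=SDGIV
pos 19: GCA -> L; peptide=SDGIVL
pos 22: CUA -> N; peptide=SDGIVLN
pos 25: AGU -> G; peptide=SDGIVLNG
pos 28: UAA -> STOP

Answer: SDGIVLNG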